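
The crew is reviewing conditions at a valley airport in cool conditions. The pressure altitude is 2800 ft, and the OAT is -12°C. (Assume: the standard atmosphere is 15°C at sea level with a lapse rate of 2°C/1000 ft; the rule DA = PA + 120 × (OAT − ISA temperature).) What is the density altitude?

232 ft

ISA temperature at 2800 ft = 15 − 2 × (2800/1000) = 9.4°C.
ISA deviation = -12 − 9.4 = -21.4°C.
Density altitude = 2800 + 120 × (-21.4) = 2800 + (-2568) = 232 ft.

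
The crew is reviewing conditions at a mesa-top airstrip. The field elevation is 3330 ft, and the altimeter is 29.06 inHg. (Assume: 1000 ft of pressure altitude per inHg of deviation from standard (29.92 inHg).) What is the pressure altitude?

4190 ft

Pressure correction = (29.92 − 29.06) × 1000 = +860 ft.
Pressure altitude = 3330 + (+860) = 4190 ft.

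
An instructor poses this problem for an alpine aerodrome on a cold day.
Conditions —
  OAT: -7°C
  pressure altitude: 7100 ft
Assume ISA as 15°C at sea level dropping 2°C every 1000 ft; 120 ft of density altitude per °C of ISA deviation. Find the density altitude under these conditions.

6164 ft

ISA temperature at 7100 ft = 15 − 2 × (7100/1000) = 0.8°C.
ISA deviation = -7 − 0.8 = -7.8°C.
Density altitude = 7100 + 120 × (-7.8) = 7100 + (-936) = 6164 ft.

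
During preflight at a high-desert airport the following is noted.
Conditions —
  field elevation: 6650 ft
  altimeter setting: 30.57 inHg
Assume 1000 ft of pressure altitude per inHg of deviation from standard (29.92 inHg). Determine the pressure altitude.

6000 ft

Pressure correction = (29.92 − 30.57) × 1000 = -650 ft.
Pressure altitude = 6650 + (-650) = 6000 ft.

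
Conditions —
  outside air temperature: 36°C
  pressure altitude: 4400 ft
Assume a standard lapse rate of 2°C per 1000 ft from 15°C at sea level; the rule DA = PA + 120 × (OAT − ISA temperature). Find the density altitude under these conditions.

7976 ft

ISA temperature at 4400 ft = 15 − 2 × (4400/1000) = 6.2°C.
ISA deviation = 36 − 6.2 = +29.8°C.
Density altitude = 4400 + 120 × (29.8) = 4400 + (+3576) = 7976 ft.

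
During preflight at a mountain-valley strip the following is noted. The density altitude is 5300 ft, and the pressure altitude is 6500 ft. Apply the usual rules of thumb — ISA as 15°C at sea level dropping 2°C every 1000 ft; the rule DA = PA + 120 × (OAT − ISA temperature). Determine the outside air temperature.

Density altitude − pressure altitude = 5300 − 6500 = -1200 ft.
At 120 ft/°C that is an ISA deviation of -1200/120 = -10°C.
ISA temperature at 6500 ft = 15 − 2 × (6500/1000) = 2°C.
OAT = ISA + deviation = 2 + (-10) = -8°C.

-8°C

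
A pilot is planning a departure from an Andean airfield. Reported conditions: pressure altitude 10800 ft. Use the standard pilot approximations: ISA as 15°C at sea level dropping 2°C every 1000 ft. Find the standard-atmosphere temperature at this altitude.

ISA temperature = 15 − 2 × (10800/1000) = 15 − 21.6 = -6.6°C.

-6.6°C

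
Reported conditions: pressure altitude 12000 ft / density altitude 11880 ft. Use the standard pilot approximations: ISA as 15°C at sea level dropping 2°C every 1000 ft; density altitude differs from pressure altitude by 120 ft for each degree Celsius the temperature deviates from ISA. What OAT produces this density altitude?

-10°C

Density altitude − pressure altitude = 11880 − 12000 = -120 ft.
At 120 ft/°C that is an ISA deviation of -120/120 = -1°C.
ISA temperature at 12000 ft = 15 − 2 × (12000/1000) = -9°C.
OAT = ISA + deviation = -9 + (-1) = -10°C.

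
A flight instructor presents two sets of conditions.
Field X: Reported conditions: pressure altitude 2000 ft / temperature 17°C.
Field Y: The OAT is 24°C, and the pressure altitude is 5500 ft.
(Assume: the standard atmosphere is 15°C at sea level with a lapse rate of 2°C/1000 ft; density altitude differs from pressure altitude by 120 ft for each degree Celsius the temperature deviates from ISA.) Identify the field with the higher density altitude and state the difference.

Field Y by 5180 ft

Field X: ISA temp = 11°C, deviation +6°C, DA = 2000 + 120 × 6 = 2720 ft.
Field Y: ISA temp = 4°C, deviation +20°C, DA = 5500 + 120 × 20 = 7900 ft.
Field Y is higher by 7900 − 2720 = 5180 ft.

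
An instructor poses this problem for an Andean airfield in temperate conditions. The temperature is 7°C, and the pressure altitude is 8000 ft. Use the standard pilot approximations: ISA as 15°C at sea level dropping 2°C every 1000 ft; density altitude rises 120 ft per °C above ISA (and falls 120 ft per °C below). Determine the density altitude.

8960 ft

ISA temperature at 8000 ft = 15 − 2 × (8000/1000) = -1°C.
ISA deviation = 7 − (-1) = +8°C.
Density altitude = 8000 + 120 × (8) = 8000 + (+960) = 8960 ft.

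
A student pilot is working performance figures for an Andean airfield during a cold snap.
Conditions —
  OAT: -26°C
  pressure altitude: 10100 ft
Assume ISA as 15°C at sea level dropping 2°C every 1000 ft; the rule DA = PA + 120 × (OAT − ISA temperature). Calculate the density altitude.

ISA temperature at 10100 ft = 15 − 2 × (10100/1000) = -5.2°C.
ISA deviation = -26 − (-5.2) = -20.8°C.
Density altitude = 10100 + 120 × (-20.8) = 10100 + (-2496) = 7604 ft.

7604 ft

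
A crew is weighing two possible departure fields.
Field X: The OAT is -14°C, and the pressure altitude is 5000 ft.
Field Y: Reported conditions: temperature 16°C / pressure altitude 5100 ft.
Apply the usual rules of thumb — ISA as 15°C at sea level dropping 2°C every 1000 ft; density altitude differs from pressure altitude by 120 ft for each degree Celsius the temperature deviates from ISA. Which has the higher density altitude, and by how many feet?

Field X: ISA temp = 5°C, deviation -19°C, DA = 5000 + 120 × (-19) = 2720 ft.
Field Y: ISA temp = 4.8°C, deviation +11.2°C, DA = 5100 + 120 × 11.2 = 6444 ft.
Field Y is higher by 6444 − 2720 = 3724 ft.

Field Y by 3724 ft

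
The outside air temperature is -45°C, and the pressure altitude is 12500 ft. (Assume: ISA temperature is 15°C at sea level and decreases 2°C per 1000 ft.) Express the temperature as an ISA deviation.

ISA temperature at 12500 ft = 15 − 2 × (12500/1000) = -10°C.
Deviation = OAT − ISA = -45 − (-10) = -35°C.

ISA-35°C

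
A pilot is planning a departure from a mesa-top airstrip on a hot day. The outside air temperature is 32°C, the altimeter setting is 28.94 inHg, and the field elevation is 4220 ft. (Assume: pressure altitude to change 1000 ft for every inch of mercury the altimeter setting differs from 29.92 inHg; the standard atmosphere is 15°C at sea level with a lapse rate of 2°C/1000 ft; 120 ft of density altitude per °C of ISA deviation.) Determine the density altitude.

8488 ft

Pressure altitude = 4220 + (29.92 − 28.94) × 1000 = 4220 + (+980) = 5200 ft.
ISA temperature at 5200 ft = 15 − 2 × (5200/1000) = 4.6°C.
ISA deviation = 32 − 4.6 = +27.4°C.
Density altitude = 5200 + 120 × (27.4) = 8488 ft.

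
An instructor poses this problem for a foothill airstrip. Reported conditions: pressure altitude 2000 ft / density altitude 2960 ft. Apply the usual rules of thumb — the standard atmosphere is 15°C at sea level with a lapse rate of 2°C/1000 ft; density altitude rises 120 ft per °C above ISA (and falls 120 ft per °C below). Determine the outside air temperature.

Density altitude − pressure altitude = 2960 − 2000 = +960 ft.
At 120 ft/°C that is an ISA deviation of 960/120 = +8°C.
ISA temperature at 2000 ft = 15 − 2 × (2000/1000) = 11°C.
OAT = ISA + deviation = 11 + (+8) = 19°C.

19°C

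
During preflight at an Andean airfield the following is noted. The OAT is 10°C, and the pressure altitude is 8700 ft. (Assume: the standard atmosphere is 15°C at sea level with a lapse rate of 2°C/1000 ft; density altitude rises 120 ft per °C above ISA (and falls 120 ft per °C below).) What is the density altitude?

ISA temperature at 8700 ft = 15 − 2 × (8700/1000) = -2.4°C.
ISA deviation = 10 − (-2.4) = +12.4°C.
Density altitude = 8700 + 120 × (12.4) = 8700 + (+1488) = 10188 ft.

10188 ft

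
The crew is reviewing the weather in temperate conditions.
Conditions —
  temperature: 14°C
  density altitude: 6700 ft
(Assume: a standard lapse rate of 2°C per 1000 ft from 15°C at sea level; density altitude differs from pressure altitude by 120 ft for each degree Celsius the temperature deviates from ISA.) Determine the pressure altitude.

DA = PA + 120 × (OAT − (15 − 2·PA/1000)) = PA + 120·OAT − 1800 + 0.24·PA = 1.24·PA + 120·OAT − 1800.
So 1.24·PA = 6700 − 120 × 14 + 1800 = 6820.
PA = 6820 / 1.24 = 5500 ft.

5500 ft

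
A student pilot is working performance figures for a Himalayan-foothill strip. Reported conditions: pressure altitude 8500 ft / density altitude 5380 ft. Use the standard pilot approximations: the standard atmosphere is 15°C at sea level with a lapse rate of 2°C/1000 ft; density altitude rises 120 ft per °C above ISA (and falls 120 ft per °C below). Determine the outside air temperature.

-28°C

Density altitude − pressure altitude = 5380 − 8500 = -3120 ft.
At 120 ft/°C that is an ISA deviation of -3120/120 = -26°C.
ISA temperature at 8500 ft = 15 − 2 × (8500/1000) = -2°C.
OAT = ISA + deviation = -2 + (-26) = -28°C.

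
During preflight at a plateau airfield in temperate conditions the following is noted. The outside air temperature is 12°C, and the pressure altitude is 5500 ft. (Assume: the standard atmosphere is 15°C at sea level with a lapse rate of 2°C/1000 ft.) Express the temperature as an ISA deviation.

ISA+8°C

ISA temperature at 5500 ft = 15 − 2 × (5500/1000) = 4°C.
Deviation = OAT − ISA = 12 − 4 = +8°C.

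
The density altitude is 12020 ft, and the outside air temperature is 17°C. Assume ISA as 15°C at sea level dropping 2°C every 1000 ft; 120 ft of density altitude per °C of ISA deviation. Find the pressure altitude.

DA = PA + 120 × (OAT − (15 − 2·PA/1000)) = PA + 120·OAT − 1800 + 0.24·PA = 1.24·PA + 120·OAT − 1800.
So 1.24·PA = 12020 − 120 × 17 + 1800 = 11780.
PA = 11780 / 1.24 = 9500 ft.

9500 ft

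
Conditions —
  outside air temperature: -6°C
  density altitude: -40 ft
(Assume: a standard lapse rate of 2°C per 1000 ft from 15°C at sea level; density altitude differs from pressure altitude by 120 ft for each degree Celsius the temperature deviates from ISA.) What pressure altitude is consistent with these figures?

2000 ft

DA = PA + 120 × (OAT − (15 − 2·PA/1000)) = PA + 120·OAT − 1800 + 0.24·PA = 1.24·PA + 120·OAT − 1800.
So 1.24·PA = -40 − 120 × (-6) + 1800 = 2480.
PA = 2480 / 1.24 = 2000 ft.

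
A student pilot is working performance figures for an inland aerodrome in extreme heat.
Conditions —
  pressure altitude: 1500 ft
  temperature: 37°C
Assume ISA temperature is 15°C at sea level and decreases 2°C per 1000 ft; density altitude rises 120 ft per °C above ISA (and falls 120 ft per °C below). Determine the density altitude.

ISA temperature at 1500 ft = 15 − 2 × (1500/1000) = 12°C.
ISA deviation = 37 − 12 = +25°C.
Density altitude = 1500 + 120 × (25) = 1500 + (+3000) = 4500 ft.

4500 ft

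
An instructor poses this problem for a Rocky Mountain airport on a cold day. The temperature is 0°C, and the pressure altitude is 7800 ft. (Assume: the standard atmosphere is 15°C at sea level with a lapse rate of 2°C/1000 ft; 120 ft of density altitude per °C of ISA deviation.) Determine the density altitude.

ISA temperature at 7800 ft = 15 − 2 × (7800/1000) = -0.6°C.
ISA deviation = 0 − (-0.6) = +0.6°C.
Density altitude = 7800 + 120 × (0.6) = 7800 + (+72) = 7872 ft.

7872 ft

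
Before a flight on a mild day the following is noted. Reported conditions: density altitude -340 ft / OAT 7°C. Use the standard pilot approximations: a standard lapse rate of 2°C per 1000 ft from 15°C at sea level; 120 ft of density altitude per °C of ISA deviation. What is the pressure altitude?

DA = PA + 120 × (OAT − (15 − 2·PA/1000)) = PA + 120·OAT − 1800 + 0.24·PA = 1.24·PA + 120·OAT − 1800.
So 1.24·PA = -340 − 120 × 7 + 1800 = 620.
PA = 620 / 1.24 = 500 ft.

500 ft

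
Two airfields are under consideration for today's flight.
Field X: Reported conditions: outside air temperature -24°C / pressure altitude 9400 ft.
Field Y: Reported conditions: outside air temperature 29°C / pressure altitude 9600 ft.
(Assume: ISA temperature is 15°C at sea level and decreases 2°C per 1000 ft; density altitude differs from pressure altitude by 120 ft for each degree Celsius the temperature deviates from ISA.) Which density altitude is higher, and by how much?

Field X: ISA temp = -3.8°C, deviation -20.2°C, DA = 9400 + 120 × (-20.2) = 6976 ft.
Field Y: ISA temp = -4.2°C, deviation +33.2°C, DA = 9600 + 120 × 33.2 = 13584 ft.
Field Y is higher by 13584 − 6976 = 6608 ft.

Field Y by 6608 ft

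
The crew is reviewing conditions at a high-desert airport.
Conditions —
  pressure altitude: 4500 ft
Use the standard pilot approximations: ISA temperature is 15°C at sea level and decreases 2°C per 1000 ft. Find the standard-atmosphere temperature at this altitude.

ISA temperature = 15 − 2 × (4500/1000) = 15 − 9 = 6°C.

6°C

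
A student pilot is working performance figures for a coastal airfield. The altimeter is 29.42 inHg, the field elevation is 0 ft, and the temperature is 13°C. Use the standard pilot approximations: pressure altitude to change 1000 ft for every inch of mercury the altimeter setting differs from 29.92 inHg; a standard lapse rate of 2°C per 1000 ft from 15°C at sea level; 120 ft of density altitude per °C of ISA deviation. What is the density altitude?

Pressure altitude = 0 + (29.92 − 29.42) × 1000 = 0 + (+500) = 500 ft.
ISA temperature at 500 ft = 15 − 2 × (500/1000) = 14°C.
ISA deviation = 13 − 14 = -1°C.
Density altitude = 500 + 120 × (-1) = 380 ft.

380 ft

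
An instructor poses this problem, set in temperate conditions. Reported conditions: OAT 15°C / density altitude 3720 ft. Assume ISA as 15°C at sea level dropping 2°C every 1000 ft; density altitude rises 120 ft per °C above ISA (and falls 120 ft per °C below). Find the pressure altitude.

3000 ft

DA = PA + 120 × (OAT − (15 − 2·PA/1000)) = PA + 120·OAT − 1800 + 0.24·PA = 1.24·PA + 120·OAT − 1800.
So 1.24·PA = 3720 − 120 × 15 + 1800 = 3720.
PA = 3720 / 1.24 = 3000 ft.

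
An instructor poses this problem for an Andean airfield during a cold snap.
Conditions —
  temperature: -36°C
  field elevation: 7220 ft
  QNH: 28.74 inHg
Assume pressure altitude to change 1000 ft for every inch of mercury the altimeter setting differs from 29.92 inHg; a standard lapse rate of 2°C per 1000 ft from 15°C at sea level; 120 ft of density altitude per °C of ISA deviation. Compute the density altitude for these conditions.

Pressure altitude = 7220 + (29.92 − 28.74) × 1000 = 7220 + (+1180) = 8400 ft.
ISA temperature at 8400 ft = 15 − 2 × (8400/1000) = -1.8°C.
ISA deviation = -36 − (-1.8) = -34.2°C.
Density altitude = 8400 + 120 × (-34.2) = 4296 ft.

4296 ft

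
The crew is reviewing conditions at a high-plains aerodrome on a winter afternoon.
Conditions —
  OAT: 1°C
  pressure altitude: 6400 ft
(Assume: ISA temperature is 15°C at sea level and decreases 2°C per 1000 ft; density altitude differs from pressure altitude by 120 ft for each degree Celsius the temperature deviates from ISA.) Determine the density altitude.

ISA temperature at 6400 ft = 15 − 2 × (6400/1000) = 2.2°C.
ISA deviation = 1 − 2.2 = -1.2°C.
Density altitude = 6400 + 120 × (-1.2) = 6400 + (-144) = 6256 ft.

6256 ft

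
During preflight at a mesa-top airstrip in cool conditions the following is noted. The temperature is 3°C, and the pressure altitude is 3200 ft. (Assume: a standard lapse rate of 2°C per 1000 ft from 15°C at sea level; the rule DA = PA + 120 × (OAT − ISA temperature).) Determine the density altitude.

2528 ft

ISA temperature at 3200 ft = 15 − 2 × (3200/1000) = 8.6°C.
ISA deviation = 3 − 8.6 = -5.6°C.
Density altitude = 3200 + 120 × (-5.6) = 3200 + (-672) = 2528 ft.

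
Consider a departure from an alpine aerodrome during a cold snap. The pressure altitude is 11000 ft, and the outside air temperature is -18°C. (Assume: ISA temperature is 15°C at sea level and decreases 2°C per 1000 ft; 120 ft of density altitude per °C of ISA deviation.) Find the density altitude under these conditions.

ISA temperature at 11000 ft = 15 − 2 × (11000/1000) = -7°C.
ISA deviation = -18 − (-7) = -11°C.
Density altitude = 11000 + 120 × (-11) = 11000 + (-1320) = 9680 ft.

9680 ft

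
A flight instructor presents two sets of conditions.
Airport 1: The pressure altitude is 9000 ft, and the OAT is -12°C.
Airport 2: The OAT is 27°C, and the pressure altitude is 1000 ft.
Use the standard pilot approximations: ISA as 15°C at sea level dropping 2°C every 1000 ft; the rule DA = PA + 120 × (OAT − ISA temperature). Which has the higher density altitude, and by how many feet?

Airport 1 by 5240 ft

Airport 1: ISA temp = -3°C, deviation -9°C, DA = 9000 + 120 × (-9) = 7920 ft.
Airport 2: ISA temp = 13°C, deviation +14°C, DA = 1000 + 120 × 14 = 2680 ft.
Airport 1 is higher by 7920 − 2680 = 5240 ft.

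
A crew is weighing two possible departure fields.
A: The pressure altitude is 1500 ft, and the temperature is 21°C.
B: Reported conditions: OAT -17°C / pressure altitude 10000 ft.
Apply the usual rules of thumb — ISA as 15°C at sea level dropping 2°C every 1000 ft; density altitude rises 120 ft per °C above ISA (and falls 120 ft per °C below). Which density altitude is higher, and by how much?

A: ISA temp = 12°C, deviation +9°C, DA = 1500 + 120 × 9 = 2580 ft.
B: ISA temp = -5°C, deviation -12°C, DA = 10000 + 120 × (-12) = 8560 ft.
B is higher by 8560 − 2580 = 5980 ft.

B by 5980 ft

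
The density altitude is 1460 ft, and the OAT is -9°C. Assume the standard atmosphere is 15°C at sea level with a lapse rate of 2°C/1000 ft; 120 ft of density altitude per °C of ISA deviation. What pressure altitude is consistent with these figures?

3500 ft

DA = PA + 120 × (OAT − (15 − 2·PA/1000)) = PA + 120·OAT − 1800 + 0.24·PA = 1.24·PA + 120·OAT − 1800.
So 1.24·PA = 1460 − 120 × (-9) + 1800 = 4340.
PA = 4340 / 1.24 = 3500 ft.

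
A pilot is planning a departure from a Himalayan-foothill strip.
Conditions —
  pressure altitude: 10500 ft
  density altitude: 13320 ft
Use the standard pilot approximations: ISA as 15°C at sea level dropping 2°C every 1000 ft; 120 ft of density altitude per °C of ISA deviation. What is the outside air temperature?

Density altitude − pressure altitude = 13320 − 10500 = +2820 ft.
At 120 ft/°C that is an ISA deviation of 2820/120 = +23.5°C.
ISA temperature at 10500 ft = 15 − 2 × (10500/1000) = -6°C.
OAT = ISA + deviation = -6 + (+23.5) = 17.5°C.

17.5°C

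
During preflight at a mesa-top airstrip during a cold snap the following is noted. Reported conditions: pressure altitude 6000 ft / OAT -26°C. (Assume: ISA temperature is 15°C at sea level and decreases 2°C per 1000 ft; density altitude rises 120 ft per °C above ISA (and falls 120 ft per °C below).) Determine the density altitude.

2520 ft

ISA temperature at 6000 ft = 15 − 2 × (6000/1000) = 3°C.
ISA deviation = -26 − 3 = -29°C.
Density altitude = 6000 + 120 × (-29) = 6000 + (-3480) = 2520 ft.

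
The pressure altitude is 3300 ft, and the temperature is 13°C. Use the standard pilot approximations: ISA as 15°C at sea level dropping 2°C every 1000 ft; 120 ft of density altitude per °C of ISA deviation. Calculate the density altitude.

3852 ft

ISA temperature at 3300 ft = 15 − 2 × (3300/1000) = 8.4°C.
ISA deviation = 13 − 8.4 = +4.6°C.
Density altitude = 3300 + 120 × (4.6) = 3300 + (+552) = 3852 ft.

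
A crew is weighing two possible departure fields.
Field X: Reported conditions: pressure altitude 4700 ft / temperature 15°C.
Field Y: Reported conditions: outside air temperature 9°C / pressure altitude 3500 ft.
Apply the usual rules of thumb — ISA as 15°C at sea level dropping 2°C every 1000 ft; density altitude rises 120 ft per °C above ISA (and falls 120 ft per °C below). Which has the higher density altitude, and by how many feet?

Field X by 2208 ft

Field X: ISA temp = 5.6°C, deviation +9.4°C, DA = 4700 + 120 × 9.4 = 5828 ft.
Field Y: ISA temp = 8°C, deviation +1°C, DA = 3500 + 120 × 1 = 3620 ft.
Field X is higher by 5828 − 3620 = 2208 ft.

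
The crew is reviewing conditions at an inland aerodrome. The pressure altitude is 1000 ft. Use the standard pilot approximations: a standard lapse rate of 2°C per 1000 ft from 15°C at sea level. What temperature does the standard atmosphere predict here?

ISA temperature = 15 − 2 × (1000/1000) = 15 − 2 = 13°C.

13°C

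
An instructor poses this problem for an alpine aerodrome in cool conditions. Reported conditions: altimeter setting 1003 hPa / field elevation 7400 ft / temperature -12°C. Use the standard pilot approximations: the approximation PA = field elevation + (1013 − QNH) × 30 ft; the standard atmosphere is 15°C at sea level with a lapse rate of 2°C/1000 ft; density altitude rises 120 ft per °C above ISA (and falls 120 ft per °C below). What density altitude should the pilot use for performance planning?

6308 ft

Pressure altitude = 7400 + (1013 − 1003) × 30 = 7400 + (+300) = 7700 ft.
ISA temperature at 7700 ft = 15 − 2 × (7700/1000) = -0.4°C.
ISA deviation = -12 − (-0.4) = -11.6°C.
Density altitude = 7700 + 120 × (-11.6) = 6308 ft.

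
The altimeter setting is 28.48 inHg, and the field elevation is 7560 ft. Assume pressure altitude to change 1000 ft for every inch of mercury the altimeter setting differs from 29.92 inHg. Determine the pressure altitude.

Pressure correction = (29.92 − 28.48) × 1000 = +1440 ft.
Pressure altitude = 7560 + (+1440) = 9000 ft.

9000 ft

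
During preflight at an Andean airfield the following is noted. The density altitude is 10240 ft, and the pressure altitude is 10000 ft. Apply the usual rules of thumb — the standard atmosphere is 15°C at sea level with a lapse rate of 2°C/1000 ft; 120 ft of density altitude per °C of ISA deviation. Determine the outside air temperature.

Density altitude − pressure altitude = 10240 − 10000 = +240 ft.
At 120 ft/°C that is an ISA deviation of 240/120 = +2°C.
ISA temperature at 10000 ft = 15 − 2 × (10000/1000) = -5°C.
OAT = ISA + deviation = -5 + (+2) = -3°C.

-3°C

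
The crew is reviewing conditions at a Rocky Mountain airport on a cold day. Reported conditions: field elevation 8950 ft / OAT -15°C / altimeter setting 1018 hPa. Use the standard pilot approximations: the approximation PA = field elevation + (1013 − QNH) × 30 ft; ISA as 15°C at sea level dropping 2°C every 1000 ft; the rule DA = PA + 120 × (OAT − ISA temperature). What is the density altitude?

7312 ft

Pressure altitude = 8950 + (1013 − 1018) × 30 = 8950 + (-150) = 8800 ft.
ISA temperature at 8800 ft = 15 − 2 × (8800/1000) = -2.6°C.
ISA deviation = -15 − (-2.6) = -12.4°C.
Density altitude = 8800 + 120 × (-12.4) = 7312 ft.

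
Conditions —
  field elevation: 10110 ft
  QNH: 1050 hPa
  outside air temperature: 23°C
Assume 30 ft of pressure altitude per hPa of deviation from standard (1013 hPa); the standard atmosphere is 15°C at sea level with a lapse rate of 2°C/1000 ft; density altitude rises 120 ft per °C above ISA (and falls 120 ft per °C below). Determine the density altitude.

12120 ft

Pressure altitude = 10110 + (1013 − 1050) × 30 = 10110 + (-1110) = 9000 ft.
ISA temperature at 9000 ft = 15 − 2 × (9000/1000) = -3°C.
ISA deviation = 23 − (-3) = +26°C.
Density altitude = 9000 + 120 × (26) = 12120 ft.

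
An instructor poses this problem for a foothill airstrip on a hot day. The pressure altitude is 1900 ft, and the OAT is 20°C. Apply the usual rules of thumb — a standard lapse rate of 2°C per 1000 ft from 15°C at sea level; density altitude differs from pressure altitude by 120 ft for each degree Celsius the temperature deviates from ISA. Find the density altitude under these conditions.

2956 ft

ISA temperature at 1900 ft = 15 − 2 × (1900/1000) = 11.2°C.
ISA deviation = 20 − 11.2 = +8.8°C.
Density altitude = 1900 + 120 × (8.8) = 1900 + (+1056) = 2956 ft.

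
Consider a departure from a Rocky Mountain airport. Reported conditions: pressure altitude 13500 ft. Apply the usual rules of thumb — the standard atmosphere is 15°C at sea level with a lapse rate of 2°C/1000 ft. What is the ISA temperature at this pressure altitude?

ISA temperature = 15 − 2 × (13500/1000) = 15 − 27 = -12°C.

-12°C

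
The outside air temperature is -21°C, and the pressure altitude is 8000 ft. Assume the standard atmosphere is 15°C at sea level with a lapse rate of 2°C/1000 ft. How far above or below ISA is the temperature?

ISA temperature at 8000 ft = 15 − 2 × (8000/1000) = -1°C.
Deviation = OAT − ISA = -21 − (-1) = -20°C.

ISA-20°C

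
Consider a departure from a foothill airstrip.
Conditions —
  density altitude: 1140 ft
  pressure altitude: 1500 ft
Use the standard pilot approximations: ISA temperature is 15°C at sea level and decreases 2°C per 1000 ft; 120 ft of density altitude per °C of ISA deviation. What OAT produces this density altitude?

Density altitude − pressure altitude = 1140 − 1500 = -360 ft.
At 120 ft/°C that is an ISA deviation of -360/120 = -3°C.
ISA temperature at 1500 ft = 15 − 2 × (1500/1000) = 12°C.
OAT = ISA + deviation = 12 + (-3) = 9°C.

9°C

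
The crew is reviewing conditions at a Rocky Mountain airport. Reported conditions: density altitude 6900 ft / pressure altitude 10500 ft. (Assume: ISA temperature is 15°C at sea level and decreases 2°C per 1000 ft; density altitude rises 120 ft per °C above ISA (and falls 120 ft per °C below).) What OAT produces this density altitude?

Density altitude − pressure altitude = 6900 − 10500 = -3600 ft.
At 120 ft/°C that is an ISA deviation of -3600/120 = -30°C.
ISA temperature at 10500 ft = 15 − 2 × (10500/1000) = -6°C.
OAT = ISA + deviation = -6 + (-30) = -36°C.

-36°C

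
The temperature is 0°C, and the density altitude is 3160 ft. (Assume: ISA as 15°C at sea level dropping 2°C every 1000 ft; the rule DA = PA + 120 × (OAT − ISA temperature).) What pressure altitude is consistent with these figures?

DA = PA + 120 × (OAT − (15 − 2·PA/1000)) = PA + 120·OAT − 1800 + 0.24·PA = 1.24·PA + 120·OAT − 1800.
So 1.24·PA = 3160 − 120 × 0 + 1800 = 4960.
PA = 4960 / 1.24 = 4000 ft.

4000 ft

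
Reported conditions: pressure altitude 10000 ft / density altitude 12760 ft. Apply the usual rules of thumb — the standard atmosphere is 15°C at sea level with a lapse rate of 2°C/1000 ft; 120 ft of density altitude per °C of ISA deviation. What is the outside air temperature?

Density altitude − pressure altitude = 12760 − 10000 = +2760 ft.
At 120 ft/°C that is an ISA deviation of 2760/120 = +23°C.
ISA temperature at 10000 ft = 15 − 2 × (10000/1000) = -5°C.
OAT = ISA + deviation = -5 + (+23) = 18°C.

18°C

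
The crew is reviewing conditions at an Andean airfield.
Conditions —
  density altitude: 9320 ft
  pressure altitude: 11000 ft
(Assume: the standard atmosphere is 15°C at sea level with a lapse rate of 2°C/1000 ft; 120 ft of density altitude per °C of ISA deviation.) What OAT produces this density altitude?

-21°C

Density altitude − pressure altitude = 9320 − 11000 = -1680 ft.
At 120 ft/°C that is an ISA deviation of -1680/120 = -14°C.
ISA temperature at 11000 ft = 15 − 2 × (11000/1000) = -7°C.
OAT = ISA + deviation = -7 + (-14) = -21°C.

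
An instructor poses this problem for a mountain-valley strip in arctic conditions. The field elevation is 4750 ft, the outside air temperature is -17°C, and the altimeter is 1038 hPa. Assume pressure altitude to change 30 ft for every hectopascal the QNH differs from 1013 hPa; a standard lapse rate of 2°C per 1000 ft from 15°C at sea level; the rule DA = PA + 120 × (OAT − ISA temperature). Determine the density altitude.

1120 ft

Pressure altitude = 4750 + (1013 − 1038) × 30 = 4750 + (-750) = 4000 ft.
ISA temperature at 4000 ft = 15 − 2 × (4000/1000) = 7°C.
ISA deviation = -17 − 7 = -24°C.
Density altitude = 4000 + 120 × (-24) = 1120 ft.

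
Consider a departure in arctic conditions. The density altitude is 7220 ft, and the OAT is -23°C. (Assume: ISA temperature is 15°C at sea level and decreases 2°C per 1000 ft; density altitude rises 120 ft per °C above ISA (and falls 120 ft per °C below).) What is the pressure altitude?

9500 ft

DA = PA + 120 × (OAT − (15 − 2·PA/1000)) = PA + 120·OAT − 1800 + 0.24·PA = 1.24·PA + 120·OAT − 1800.
So 1.24·PA = 7220 − 120 × (-23) + 1800 = 11780.
PA = 11780 / 1.24 = 9500 ft.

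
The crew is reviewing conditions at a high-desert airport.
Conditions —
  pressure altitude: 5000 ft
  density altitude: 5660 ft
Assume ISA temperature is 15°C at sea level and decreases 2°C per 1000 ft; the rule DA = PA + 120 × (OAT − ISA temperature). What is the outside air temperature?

Density altitude − pressure altitude = 5660 − 5000 = +660 ft.
At 120 ft/°C that is an ISA deviation of 660/120 = +5.5°C.
ISA temperature at 5000 ft = 15 − 2 × (5000/1000) = 5°C.
OAT = ISA + deviation = 5 + (+5.5) = 10.5°C.

10.5°C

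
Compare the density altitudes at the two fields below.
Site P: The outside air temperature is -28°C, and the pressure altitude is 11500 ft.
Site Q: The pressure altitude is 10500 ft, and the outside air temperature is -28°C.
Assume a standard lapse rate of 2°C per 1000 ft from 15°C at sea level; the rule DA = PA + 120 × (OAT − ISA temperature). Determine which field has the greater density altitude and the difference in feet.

Site P: ISA temp = -8°C, deviation -20°C, DA = 11500 + 120 × (-20) = 9100 ft.
Site Q: ISA temp = -6°C, deviation -22°C, DA = 10500 + 120 × (-22) = 7860 ft.
Site P is higher by 9100 − 7860 = 1240 ft.

Site P by 1240 ft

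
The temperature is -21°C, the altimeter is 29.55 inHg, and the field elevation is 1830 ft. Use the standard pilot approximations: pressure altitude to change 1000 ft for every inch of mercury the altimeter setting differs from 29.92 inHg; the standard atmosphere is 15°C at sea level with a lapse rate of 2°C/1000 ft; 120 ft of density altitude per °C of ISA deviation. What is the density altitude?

Pressure altitude = 1830 + (29.92 − 29.55) × 1000 = 1830 + (+370) = 2200 ft.
ISA temperature at 2200 ft = 15 − 2 × (2200/1000) = 10.6°C.
ISA deviation = -21 − 10.6 = -31.6°C.
Density altitude = 2200 + 120 × (-31.6) = -1592 ft.

-1592 ft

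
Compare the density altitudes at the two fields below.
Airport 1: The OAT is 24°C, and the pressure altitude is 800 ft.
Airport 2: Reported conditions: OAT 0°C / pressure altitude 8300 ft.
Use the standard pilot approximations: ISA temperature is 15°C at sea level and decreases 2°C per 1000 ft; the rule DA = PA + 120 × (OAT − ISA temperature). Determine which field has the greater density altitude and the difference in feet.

Airport 2 by 6420 ft

Airport 1: ISA temp = 13.4°C, deviation +10.6°C, DA = 800 + 120 × 10.6 = 2072 ft.
Airport 2: ISA temp = -1.6°C, deviation +1.6°C, DA = 8300 + 120 × 1.6 = 8492 ft.
Airport 2 is higher by 8492 − 2072 = 6420 ft.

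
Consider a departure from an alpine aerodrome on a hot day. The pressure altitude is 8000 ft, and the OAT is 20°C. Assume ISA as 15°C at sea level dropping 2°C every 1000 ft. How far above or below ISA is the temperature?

ISA+21°C

ISA temperature at 8000 ft = 15 − 2 × (8000/1000) = -1°C.
Deviation = OAT − ISA = 20 − (-1) = +21°C.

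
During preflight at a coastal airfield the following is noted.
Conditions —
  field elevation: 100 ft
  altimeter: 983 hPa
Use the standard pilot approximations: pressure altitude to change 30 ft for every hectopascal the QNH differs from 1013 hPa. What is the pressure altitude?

Pressure correction = (1013 − 983) × 30 = +900 ft.
Pressure altitude = 100 + (+900) = 1000 ft.

1000 ft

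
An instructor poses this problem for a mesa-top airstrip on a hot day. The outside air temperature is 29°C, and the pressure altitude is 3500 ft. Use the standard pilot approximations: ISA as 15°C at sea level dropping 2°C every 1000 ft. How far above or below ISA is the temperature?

ISA+21°C

ISA temperature at 3500 ft = 15 − 2 × (3500/1000) = 8°C.
Deviation = OAT − ISA = 29 − 8 = +21°C.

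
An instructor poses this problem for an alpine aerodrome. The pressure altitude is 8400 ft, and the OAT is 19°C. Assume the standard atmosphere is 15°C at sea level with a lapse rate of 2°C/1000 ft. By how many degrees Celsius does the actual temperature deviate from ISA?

ISA+20.8°C

ISA temperature at 8400 ft = 15 − 2 × (8400/1000) = -1.8°C.
Deviation = OAT − ISA = 19 − (-1.8) = +20.8°C.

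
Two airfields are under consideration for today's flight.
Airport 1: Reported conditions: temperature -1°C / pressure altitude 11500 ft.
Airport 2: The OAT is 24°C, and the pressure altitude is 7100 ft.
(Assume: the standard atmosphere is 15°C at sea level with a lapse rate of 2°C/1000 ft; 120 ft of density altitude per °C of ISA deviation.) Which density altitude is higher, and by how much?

Airport 1: ISA temp = -8°C, deviation +7°C, DA = 11500 + 120 × 7 = 12340 ft.
Airport 2: ISA temp = 0.8°C, deviation +23.2°C, DA = 7100 + 120 × 23.2 = 9884 ft.
Airport 1 is higher by 12340 − 9884 = 2456 ft.

Airport 1 by 2456 ft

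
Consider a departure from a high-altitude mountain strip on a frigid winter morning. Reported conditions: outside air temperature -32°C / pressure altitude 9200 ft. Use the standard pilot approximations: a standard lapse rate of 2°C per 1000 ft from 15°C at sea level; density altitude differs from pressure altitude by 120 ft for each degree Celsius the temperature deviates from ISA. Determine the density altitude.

ISA temperature at 9200 ft = 15 − 2 × (9200/1000) = -3.4°C.
ISA deviation = -32 − (-3.4) = -28.6°C.
Density altitude = 9200 + 120 × (-28.6) = 9200 + (-3432) = 5768 ft.

5768 ft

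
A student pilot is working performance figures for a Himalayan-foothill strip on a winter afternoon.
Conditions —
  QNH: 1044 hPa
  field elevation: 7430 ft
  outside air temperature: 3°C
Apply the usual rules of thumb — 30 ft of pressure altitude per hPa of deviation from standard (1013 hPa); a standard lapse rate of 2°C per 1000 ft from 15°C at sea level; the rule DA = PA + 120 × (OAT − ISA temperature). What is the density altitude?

Pressure altitude = 7430 + (1013 − 1044) × 30 = 7430 + (-930) = 6500 ft.
ISA temperature at 6500 ft = 15 − 2 × (6500/1000) = 2°C.
ISA deviation = 3 − 2 = +1°C.
Density altitude = 6500 + 120 × (1) = 6620 ft.

6620 ft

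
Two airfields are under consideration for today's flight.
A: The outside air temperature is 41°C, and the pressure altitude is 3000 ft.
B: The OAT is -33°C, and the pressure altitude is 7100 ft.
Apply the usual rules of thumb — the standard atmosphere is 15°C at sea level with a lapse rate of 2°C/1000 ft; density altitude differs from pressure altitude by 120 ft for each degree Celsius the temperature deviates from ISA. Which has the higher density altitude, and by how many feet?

A: ISA temp = 9°C, deviation +32°C, DA = 3000 + 120 × 32 = 6840 ft.
B: ISA temp = 0.8°C, deviation -33.8°C, DA = 7100 + 120 × (-33.8) = 3044 ft.
A is higher by 6840 − 3044 = 3796 ft.

A by 3796 ft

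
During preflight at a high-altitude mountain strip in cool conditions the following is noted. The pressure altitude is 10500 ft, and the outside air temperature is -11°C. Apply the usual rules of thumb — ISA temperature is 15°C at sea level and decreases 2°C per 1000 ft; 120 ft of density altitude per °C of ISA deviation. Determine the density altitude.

9900 ft

ISA temperature at 10500 ft = 15 − 2 × (10500/1000) = -6°C.
ISA deviation = -11 − (-6) = -5°C.
Density altitude = 10500 + 120 × (-5) = 10500 + (-600) = 9900 ft.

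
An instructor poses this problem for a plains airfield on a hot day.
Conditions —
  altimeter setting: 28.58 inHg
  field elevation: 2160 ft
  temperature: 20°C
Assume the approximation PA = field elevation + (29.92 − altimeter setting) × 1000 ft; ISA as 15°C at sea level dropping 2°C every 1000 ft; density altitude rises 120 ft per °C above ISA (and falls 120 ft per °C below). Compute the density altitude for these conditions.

4940 ft

Pressure altitude = 2160 + (29.92 − 28.58) × 1000 = 2160 + (+1340) = 3500 ft.
ISA temperature at 3500 ft = 15 − 2 × (3500/1000) = 8°C.
ISA deviation = 20 − 8 = +12°C.
Density altitude = 3500 + 120 × (12) = 4940 ft.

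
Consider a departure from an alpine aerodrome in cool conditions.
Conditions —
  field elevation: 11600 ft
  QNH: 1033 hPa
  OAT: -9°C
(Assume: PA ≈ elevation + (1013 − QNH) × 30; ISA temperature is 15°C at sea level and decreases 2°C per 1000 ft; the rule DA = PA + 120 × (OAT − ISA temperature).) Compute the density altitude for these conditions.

Pressure altitude = 11600 + (1013 − 1033) × 30 = 11600 + (-600) = 11000 ft.
ISA temperature at 11000 ft = 15 − 2 × (11000/1000) = -7°C.
ISA deviation = -9 − (-7) = -2°C.
Density altitude = 11000 + 120 × (-2) = 10760 ft.

10760 ft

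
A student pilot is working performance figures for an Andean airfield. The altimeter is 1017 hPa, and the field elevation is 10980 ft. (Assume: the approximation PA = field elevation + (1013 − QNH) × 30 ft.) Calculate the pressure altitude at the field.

Pressure correction = (1013 − 1017) × 30 = -120 ft.
Pressure altitude = 10980 + (-120) = 10860 ft.

10860 ft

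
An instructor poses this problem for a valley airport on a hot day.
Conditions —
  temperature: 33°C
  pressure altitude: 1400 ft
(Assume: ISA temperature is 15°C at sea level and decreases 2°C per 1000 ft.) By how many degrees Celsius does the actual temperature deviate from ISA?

ISA temperature at 1400 ft = 15 − 2 × (1400/1000) = 12.2°C.
Deviation = OAT − ISA = 33 − 12.2 = +20.8°C.

ISA+20.8°C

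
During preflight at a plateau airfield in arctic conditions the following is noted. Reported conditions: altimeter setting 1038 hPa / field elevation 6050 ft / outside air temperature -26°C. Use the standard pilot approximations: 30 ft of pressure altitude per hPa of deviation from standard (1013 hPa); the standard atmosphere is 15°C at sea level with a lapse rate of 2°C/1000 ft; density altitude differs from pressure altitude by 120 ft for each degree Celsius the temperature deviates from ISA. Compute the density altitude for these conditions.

1652 ft

Pressure altitude = 6050 + (1013 − 1038) × 30 = 6050 + (-750) = 5300 ft.
ISA temperature at 5300 ft = 15 − 2 × (5300/1000) = 4.4°C.
ISA deviation = -26 − 4.4 = -30.4°C.
Density altitude = 5300 + 120 × (-30.4) = 1652 ft.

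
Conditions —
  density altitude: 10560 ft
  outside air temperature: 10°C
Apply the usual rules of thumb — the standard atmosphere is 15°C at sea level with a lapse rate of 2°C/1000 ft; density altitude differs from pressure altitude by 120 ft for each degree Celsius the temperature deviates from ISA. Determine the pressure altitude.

9000 ft

DA = PA + 120 × (OAT − (15 − 2·PA/1000)) = PA + 120·OAT − 1800 + 0.24·PA = 1.24·PA + 120·OAT − 1800.
So 1.24·PA = 10560 − 120 × 10 + 1800 = 11160.
PA = 11160 / 1.24 = 9000 ft.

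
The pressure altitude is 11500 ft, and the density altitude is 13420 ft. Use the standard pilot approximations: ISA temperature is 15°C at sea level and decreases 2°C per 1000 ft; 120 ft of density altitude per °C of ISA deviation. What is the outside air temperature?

8°C

Density altitude − pressure altitude = 13420 − 11500 = +1920 ft.
At 120 ft/°C that is an ISA deviation of 1920/120 = +16°C.
ISA temperature at 11500 ft = 15 − 2 × (11500/1000) = -8°C.
OAT = ISA + deviation = -8 + (+16) = 8°C.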